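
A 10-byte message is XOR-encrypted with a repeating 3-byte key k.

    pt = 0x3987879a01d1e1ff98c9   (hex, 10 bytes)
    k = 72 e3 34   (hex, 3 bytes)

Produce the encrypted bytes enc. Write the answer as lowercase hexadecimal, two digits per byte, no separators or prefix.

The 3-byte key repeats, so the effective keystream is 72 e3 34 72 e3 34 72 e3 34 72.
byte 0: 39 ^ 72 = 4b
byte 1: 87 ^ e3 = 64
byte 2: 87 ^ 34 = b3
byte 3: 9a ^ 72 = e8
byte 4: 01 ^ e3 = e2
byte 5: d1 ^ 34 = e5
byte 6: e1 ^ 72 = 93
byte 7: ff ^ e3 = 1c
byte 8: 98 ^ 34 = ac
byte 9: c9 ^ 72 = bb

4b64b3e8e2e5931cacbb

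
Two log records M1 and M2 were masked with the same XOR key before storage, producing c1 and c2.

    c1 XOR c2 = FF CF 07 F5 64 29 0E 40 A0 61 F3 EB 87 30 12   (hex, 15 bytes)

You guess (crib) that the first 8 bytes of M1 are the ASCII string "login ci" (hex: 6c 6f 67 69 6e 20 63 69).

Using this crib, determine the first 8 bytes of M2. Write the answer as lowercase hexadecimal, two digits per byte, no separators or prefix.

93a0609c0a096d29

Since c1 ⊕ c2 = M1 ⊕ M2, XORing with the guessed M1 bytes yields the corresponding M2 bytes: M2 = (c1 ⊕ c2) ⊕ M1.
ff XOR 6c = 93
cf XOR 6f = a0
07 XOR 67 = 60
f5 XOR 69 = 9c
64 XOR 6e = 0a
29 XOR 20 = 09
0e XOR 63 = 6d
40 XOR 69 = 29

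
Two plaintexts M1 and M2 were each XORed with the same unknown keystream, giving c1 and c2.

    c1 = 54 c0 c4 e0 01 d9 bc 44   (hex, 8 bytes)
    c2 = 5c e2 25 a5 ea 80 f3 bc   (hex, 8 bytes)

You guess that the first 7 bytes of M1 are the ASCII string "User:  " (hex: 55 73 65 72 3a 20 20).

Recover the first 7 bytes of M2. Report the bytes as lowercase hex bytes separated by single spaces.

First, c1 ⊕ c2 = (M1 ⊕ K) ⊕ (M2 ⊕ K) = M1 ⊕ M2, so the key drops out. Then M2 = (M1 ⊕ M2) ⊕ M1 over the first 7 bytes.
byte 0: (54 ⊕ 5c) ⊕ 55 = 08 ⊕ 55 = 5d
byte 1: (c0 ⊕ e2) ⊕ 73 = 22 ⊕ 73 = 51
byte 2: (c4 ⊕ 25) ⊕ 65 = e1 ⊕ 65 = 84
byte 3: (e0 ⊕ a5) ⊕ 72 = 45 ⊕ 72 = 37
byte 4: (01 ⊕ ea) ⊕ 3a = eb ⊕ 3a = d1
byte 5: (d9 ⊕ 80) ⊕ 20 = 59 ⊕ 20 = 79
byte 6: (bc ⊕ f3) ⊕ 20 = 4f ⊕ 20 = 6f

5d 51 84 37 d1 79 6f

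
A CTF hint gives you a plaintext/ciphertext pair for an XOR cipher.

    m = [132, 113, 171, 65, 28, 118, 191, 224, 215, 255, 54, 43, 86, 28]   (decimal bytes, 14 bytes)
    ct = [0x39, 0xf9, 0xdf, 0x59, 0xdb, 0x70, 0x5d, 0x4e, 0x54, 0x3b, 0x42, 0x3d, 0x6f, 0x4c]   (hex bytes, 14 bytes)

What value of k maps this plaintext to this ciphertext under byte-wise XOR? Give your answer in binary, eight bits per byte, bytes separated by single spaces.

10111101 10001000 01110100 00011000 11000111 00000110 11100010 10101110 10000011 11000100 01110100 00010110 00111001 01010000

Since ct = m ⊕ k, XORing both sides with m gives k = m ⊕ ct.
84 ⊕ 39 = bd
71 ⊕ f9 = 88
ab ⊕ df = 74
41 ⊕ 59 = 18
1c ⊕ db = c7
76 ⊕ 70 = 06
bf ⊕ 5d = e2
e0 ⊕ 4e = ae
d7 ⊕ 54 = 83
ff ⊕ 3b = c4
36 ⊕ 42 = 74
2b ⊕ 3d = 16
56 ⊕ 6f = 39
1c ⊕ 4c = 50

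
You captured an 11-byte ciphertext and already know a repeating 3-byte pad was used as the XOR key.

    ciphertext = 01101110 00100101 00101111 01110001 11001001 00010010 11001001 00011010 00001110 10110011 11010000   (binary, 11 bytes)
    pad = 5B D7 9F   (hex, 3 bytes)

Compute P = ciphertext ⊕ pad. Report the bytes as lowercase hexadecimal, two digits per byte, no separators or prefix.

35f2b02a1e8d92cd91e807

The 3-byte key repeats, so the effective keystream is 5b d7 9f 5b d7 9f 5b d7 9f 5b d7.
byte 0: 6e ⊕ 5b = 35
byte 1: 25 ⊕ d7 = f2
byte 2: 2f ⊕ 9f = b0
byte 3: 71 ⊕ 5b = 2a
byte 4: c9 ⊕ d7 = 1e
byte 5: 12 ⊕ 9f = 8d
byte 6: c9 ⊕ 5b = 92
byte 7: 1a ⊕ d7 = cd
byte 8: 0e ⊕ 9f = 91
byte 9: b3 ⊕ 5b = e8
byte 10: d0 ⊕ d7 = 07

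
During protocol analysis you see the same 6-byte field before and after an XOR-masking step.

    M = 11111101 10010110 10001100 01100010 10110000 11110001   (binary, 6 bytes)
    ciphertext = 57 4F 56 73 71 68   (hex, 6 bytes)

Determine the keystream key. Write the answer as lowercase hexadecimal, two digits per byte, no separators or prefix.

aad9da11c199

Since ciphertext = M ⊕ key, XORing both sides with M gives key = M ⊕ ciphertext.
fd XOR 57 = aa
96 XOR 4f = d9
8c XOR 56 = da
62 XOR 73 = 11
b0 XOR 71 = c1
f1 XOR 68 = 99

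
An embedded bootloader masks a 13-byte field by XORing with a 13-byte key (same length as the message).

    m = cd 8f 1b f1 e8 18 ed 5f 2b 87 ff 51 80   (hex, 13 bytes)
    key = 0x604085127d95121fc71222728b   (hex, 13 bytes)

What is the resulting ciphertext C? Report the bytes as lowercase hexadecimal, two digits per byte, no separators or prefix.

byte 0: cd XOR 60 = ad
byte 1: 8f XOR 40 = cf
byte 2: 1b XOR 85 = 9e
byte 3: f1 XOR 12 = e3
byte 4: e8 XOR 7d = 95
byte 5: 18 XOR 95 = 8d
byte 6: ed XOR 12 = ff
byte 7: 5f XOR 1f = 40
byte 8: 2b XOR c7 = ec
byte 9: 87 XOR 12 = 95
byte 10: ff XOR 22 = dd
byte 11: 51 XOR 72 = 23
byte 12: 80 XOR 8b = 0b

adcf9ee3958dff40ec95dd230b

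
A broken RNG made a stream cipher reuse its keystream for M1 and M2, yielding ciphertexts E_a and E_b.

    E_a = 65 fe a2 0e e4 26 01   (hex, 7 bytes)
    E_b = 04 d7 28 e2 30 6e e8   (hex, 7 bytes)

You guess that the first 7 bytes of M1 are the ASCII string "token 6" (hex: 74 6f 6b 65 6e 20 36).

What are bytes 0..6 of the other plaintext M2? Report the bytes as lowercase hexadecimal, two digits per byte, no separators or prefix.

First, E_a ⊕ E_b = (M1 ⊕ K) ⊕ (M2 ⊕ K) = M1 ⊕ M2, so the key drops out. Then M2 = (M1 ⊕ M2) ⊕ M1 over the first 7 bytes.
byte 0: (65 ⊕ 04) ⊕ 74 = 61 ⊕ 74 = 15
byte 1: (fe ⊕ d7) ⊕ 6f = 29 ⊕ 6f = 46
byte 2: (a2 ⊕ 28) ⊕ 6b = 8a ⊕ 6b = e1
byte 3: (0e ⊕ e2) ⊕ 65 = ec ⊕ 65 = 89
byte 4: (e4 ⊕ 30) ⊕ 6e = d4 ⊕ 6e = ba
byte 5: (26 ⊕ 6e) ⊕ 20 = 48 ⊕ 20 = 68
byte 6: (01 ⊕ e8) ⊕ 36 = e9 ⊕ 36 = df

1546e189ba68df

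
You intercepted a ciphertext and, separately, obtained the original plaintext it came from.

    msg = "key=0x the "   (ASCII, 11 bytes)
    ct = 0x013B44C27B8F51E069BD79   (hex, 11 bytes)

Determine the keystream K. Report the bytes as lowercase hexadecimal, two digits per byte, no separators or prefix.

6a5e3dff4bf7719401d859

Since ct = msg ⊕ K, XORing both sides with msg gives K = msg ⊕ ct.
byte 0: 6b ^ 01 = 6a
byte 1: 65 ^ 3b = 5e
byte 2: 79 ^ 44 = 3d
byte 3: 3d ^ c2 = ff
byte 4: 30 ^ 7b = 4b
byte 5: 78 ^ 8f = f7
byte 6: 20 ^ 51 = 71
byte 7: 74 ^ e0 = 94
byte 8: 68 ^ 69 = 01
byte 9: 65 ^ bd = d8
byte 10: 20 ^ 79 = 59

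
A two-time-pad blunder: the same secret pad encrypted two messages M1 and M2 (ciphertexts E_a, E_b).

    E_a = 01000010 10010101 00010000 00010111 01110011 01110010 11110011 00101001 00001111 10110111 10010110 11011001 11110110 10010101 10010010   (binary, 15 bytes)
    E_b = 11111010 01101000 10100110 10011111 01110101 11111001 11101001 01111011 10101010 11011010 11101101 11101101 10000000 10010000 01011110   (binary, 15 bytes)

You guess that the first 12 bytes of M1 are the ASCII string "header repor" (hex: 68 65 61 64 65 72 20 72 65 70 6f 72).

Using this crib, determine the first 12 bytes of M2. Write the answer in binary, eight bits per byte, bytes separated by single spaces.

11010000 10011000 11010111 11101100 01100011 11111001 00111010 00100000 11000000 00011101 00010100 01000110

First, E_a ⊕ E_b = (M1 ⊕ K) ⊕ (M2 ⊕ K) = M1 ⊕ M2, so the key drops out. Then M2 = (M1 ⊕ M2) ⊕ M1 over the first 12 bytes.
byte 0: (42 ⊕ fa) ⊕ 68 = b8 ⊕ 68 = d0
byte 1: (95 ⊕ 68) ⊕ 65 = fd ⊕ 65 = 98
byte 2: (10 ⊕ a6) ⊕ 61 = b6 ⊕ 61 = d7
byte 3: (17 ⊕ 9f) ⊕ 64 = 88 ⊕ 64 = ec
byte 4: (73 ⊕ 75) ⊕ 65 = 06 ⊕ 65 = 63
byte 5: (72 ⊕ f9) ⊕ 72 = 8b ⊕ 72 = f9
byte 6: (f3 ⊕ e9) ⊕ 20 = 1a ⊕ 20 = 3a
byte 7: (29 ⊕ 7b) ⊕ 72 = 52 ⊕ 72 = 20
byte 8: (0f ⊕ aa) ⊕ 65 = a5 ⊕ 65 = c0
byte 9: (b7 ⊕ da) ⊕ 70 = 6d ⊕ 70 = 1d
byte 10: (96 ⊕ ed) ⊕ 6f = 7b ⊕ 6f = 14
byte 11: (d9 ⊕ ed) ⊕ 72 = 34 ⊕ 72 = 46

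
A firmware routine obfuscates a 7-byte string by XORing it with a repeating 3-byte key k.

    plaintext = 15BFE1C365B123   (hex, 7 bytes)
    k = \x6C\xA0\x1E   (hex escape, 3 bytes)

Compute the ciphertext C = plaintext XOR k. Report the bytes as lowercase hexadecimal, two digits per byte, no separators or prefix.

791fffafc5af4f

The 3-byte key repeats, so the effective keystream is 6c a0 1e 6c a0 1e 6c.
byte 0: 15 ⊕ 6c = 79
byte 1: bf ⊕ a0 = 1f
byte 2: e1 ⊕ 1e = ff
byte 3: c3 ⊕ 6c = af
byte 4: 65 ⊕ a0 = c5
byte 5: b1 ⊕ 1e = af
byte 6: 23 ⊕ 6c = 4f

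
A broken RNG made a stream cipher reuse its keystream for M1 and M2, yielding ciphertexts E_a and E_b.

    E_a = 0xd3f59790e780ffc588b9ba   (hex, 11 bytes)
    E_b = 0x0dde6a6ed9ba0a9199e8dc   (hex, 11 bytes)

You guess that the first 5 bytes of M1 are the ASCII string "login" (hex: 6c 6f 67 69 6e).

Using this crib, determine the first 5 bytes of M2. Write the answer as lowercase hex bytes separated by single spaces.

b2 44 9a 97 50

First, E_a ⊕ E_b = (M1 ⊕ K) ⊕ (M2 ⊕ K) = M1 ⊕ M2, so the key drops out. Then M2 = (M1 ⊕ M2) ⊕ M1 over the first 5 bytes.
byte 0: (d3 ⊕ 0d) ⊕ 6c = de ⊕ 6c = b2
byte 1: (f5 ⊕ de) ⊕ 6f = 2b ⊕ 6f = 44
byte 2: (97 ⊕ 6a) ⊕ 67 = fd ⊕ 67 = 9a
byte 3: (90 ⊕ 6e) ⊕ 69 = fe ⊕ 69 = 97
byte 4: (e7 ⊕ d9) ⊕ 6e = 3e ⊕ 6e = 50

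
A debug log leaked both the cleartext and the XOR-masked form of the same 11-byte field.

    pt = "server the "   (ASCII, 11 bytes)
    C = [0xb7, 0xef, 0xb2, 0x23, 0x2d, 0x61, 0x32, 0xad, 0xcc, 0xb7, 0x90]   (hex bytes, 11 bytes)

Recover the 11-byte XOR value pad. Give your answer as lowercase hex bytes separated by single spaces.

c4 8a c0 55 48 13 12 d9 a4 d2 b0

Since C = pt ⊕ pad, XORing both sides with pt gives pad = pt ⊕ C.
115 xor 183 = 196
101 xor 239 = 138
114 xor 178 = 192
118 xor  35 =  85
101 xor  45 =  72
114 xor  97 =  19
 32 xor  50 =  18
116 xor 173 = 217
104 xor 204 = 164
101 xor 183 = 210
 32 xor 144 = 176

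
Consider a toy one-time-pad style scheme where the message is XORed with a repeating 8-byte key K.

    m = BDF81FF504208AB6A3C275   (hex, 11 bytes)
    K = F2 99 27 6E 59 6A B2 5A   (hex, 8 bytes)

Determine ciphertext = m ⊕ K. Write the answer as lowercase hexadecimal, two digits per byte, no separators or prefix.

4f61389b5d4a38ec515b52

The 8-byte key repeats, so the effective keystream is f2 99 27 6e 59 6a b2 5a f2 99 27.
byte 0: bd XOR f2 = 4f
byte 1: f8 XOR 99 = 61
byte 2: 1f XOR 27 = 38
byte 3: f5 XOR 6e = 9b
byte 4: 04 XOR 59 = 5d
byte 5: 20 XOR 6a = 4a
byte 6: 8a XOR b2 = 38
byte 7: b6 XOR 5a = ec
byte 8: a3 XOR f2 = 51
byte 9: c2 XOR 99 = 5b
byte 10: 75 XOR 27 = 52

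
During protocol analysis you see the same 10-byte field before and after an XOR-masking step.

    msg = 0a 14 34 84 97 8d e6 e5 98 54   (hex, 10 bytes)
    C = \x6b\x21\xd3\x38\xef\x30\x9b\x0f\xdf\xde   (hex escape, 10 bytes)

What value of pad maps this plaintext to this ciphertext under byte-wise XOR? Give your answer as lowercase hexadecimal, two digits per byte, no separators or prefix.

6135e7bc78bd7dea478a

Since C = msg ⊕ pad, XORing both sides with msg gives pad = msg ⊕ C.
 10 ^ 107 =  97
 20 ^  33 =  53
 52 ^ 211 = 231
132 ^  56 = 188
151 ^ 239 = 120
141 ^  48 = 189
230 ^ 155 = 125
229 ^  15 = 234
152 ^ 223 =  71
 84 ^ 222 = 138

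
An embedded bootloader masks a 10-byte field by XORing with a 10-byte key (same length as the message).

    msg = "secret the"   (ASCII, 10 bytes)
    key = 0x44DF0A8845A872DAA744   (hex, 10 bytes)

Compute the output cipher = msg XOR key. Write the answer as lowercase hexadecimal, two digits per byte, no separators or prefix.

XOR is its own inverse, so applying the key byte-wise gives the result directly.
byte 0: 01110011 ⊕ 01000100 = 00110111
byte 1: 01100101 ⊕ 11011111 = 10111010
byte 2: 01100011 ⊕ 00001010 = 01101001
byte 3: 01110010 ⊕ 10001000 = 11111010
byte 4: 01100101 ⊕ 01000101 = 00100000
byte 5: 01110100 ⊕ 10101000 = 11011100
byte 6: 00100000 ⊕ 01110010 = 01010010
byte 7: 01110100 ⊕ 11011010 = 10101110
byte 8: 01101000 ⊕ 10100111 = 11001111
byte 9: 01100101 ⊕ 01000100 = 00100001

37ba69fa20dc52aecf21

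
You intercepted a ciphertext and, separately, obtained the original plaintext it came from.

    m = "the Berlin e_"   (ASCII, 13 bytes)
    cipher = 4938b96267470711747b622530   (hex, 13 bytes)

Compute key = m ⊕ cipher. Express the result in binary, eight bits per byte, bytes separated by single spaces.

00111101 01010000 11011100 01000010 00100101 00100010 01110101 01111101 00011101 00010101 01000010 01000000 01101111

Since cipher = m ⊕ key, XORing both sides with m gives key = m ⊕ cipher.
byte 0: 74 ⊕ 49 = 3d
byte 1: 68 ⊕ 38 = 50
byte 2: 65 ⊕ b9 = dc
byte 3: 20 ⊕ 62 = 42
byte 4: 42 ⊕ 67 = 25
byte 5: 65 ⊕ 47 = 22
byte 6: 72 ⊕ 07 = 75
byte 7: 6c ⊕ 11 = 7d
byte 8: 69 ⊕ 74 = 1d
byte 9: 6e ⊕ 7b = 15
byte 10: 20 ⊕ 62 = 42
byte 11: 65 ⊕ 25 = 40
byte 12: 5f ⊕ 30 = 6f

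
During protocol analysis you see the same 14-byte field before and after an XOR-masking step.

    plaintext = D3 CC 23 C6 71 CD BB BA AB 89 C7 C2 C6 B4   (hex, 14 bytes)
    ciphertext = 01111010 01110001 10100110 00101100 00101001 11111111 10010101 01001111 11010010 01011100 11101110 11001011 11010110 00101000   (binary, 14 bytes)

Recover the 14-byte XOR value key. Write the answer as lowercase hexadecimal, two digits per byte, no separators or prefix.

a9bd85ea58322ef579d52909109c

Since ciphertext = plaintext ⊕ key, XORing both sides with plaintext gives key = plaintext ⊕ ciphertext.
byte 0: 11010011 XOR 01111010 = 10101001
byte 1: 11001100 XOR 01110001 = 10111101
byte 2: 00100011 XOR 10100110 = 10000101
byte 3: 11000110 XOR 00101100 = 11101010
byte 4: 01110001 XOR 00101001 = 01011000
byte 5: 11001101 XOR 11111111 = 00110010
byte 6: 10111011 XOR 10010101 = 00101110
byte 7: 10111010 XOR 01001111 = 11110101
byte 8: 10101011 XOR 11010010 = 01111001
byte 9: 10001001 XOR 01011100 = 11010101
byte 10: 11000111 XOR 11101110 = 00101001
byte 11: 11000010 XOR 11001011 = 00001001
byte 12: 11000110 XOR 11010110 = 00010000
byte 13: 10110100 XOR 00101000 = 10011100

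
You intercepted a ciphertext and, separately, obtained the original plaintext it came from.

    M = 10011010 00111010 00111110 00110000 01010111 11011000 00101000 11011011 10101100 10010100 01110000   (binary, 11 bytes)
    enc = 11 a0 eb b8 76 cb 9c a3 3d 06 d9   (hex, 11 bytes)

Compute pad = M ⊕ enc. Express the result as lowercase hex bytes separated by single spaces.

Since enc = M ⊕ pad, XORing both sides with M gives pad = M ⊕ enc.
9a xor 11 = 8b
3a xor a0 = 9a
3e xor eb = d5
30 xor b8 = 88
57 xor 76 = 21
d8 xor cb = 13
28 xor 9c = b4
db xor a3 = 78
ac xor 3d = 91
94 xor 06 = 92
70 xor d9 = a9

8b 9a d5 88 21 13 b4 78 91 92 a9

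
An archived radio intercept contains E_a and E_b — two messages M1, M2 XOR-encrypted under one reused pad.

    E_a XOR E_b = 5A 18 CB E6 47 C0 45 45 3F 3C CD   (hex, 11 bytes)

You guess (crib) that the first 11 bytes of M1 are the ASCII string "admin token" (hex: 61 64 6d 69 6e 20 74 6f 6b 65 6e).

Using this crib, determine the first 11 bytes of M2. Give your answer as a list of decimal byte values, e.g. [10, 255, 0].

[59, 124, 166, 143, 41, 224, 49, 42, 84, 89, 163]

Since E_a ⊕ E_b = M1 ⊕ M2, XORing with the guessed M1 bytes yields the corresponding M2 bytes: M2 = (E_a ⊕ E_b) ⊕ M1.
byte 0: 5a ^ 61 = 3b
byte 1: 18 ^ 64 = 7c
byte 2: cb ^ 6d = a6
byte 3: e6 ^ 69 = 8f
byte 4: 47 ^ 6e = 29
byte 5: c0 ^ 20 = e0
byte 6: 45 ^ 74 = 31
byte 7: 45 ^ 6f = 2a
byte 8: 3f ^ 6b = 54
byte 9: 3c ^ 65 = 59
byte 10: cd ^ 6e = a3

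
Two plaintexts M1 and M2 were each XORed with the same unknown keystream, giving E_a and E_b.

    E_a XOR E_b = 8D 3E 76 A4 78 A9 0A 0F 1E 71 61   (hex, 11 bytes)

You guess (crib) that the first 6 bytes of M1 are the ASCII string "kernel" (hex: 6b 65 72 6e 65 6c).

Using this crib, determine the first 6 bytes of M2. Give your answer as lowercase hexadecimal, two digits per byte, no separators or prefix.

e65b04ca1dc5

Since E_a ⊕ E_b = M1 ⊕ M2, XORing with the guessed M1 bytes yields the corresponding M2 bytes: M2 = (E_a ⊕ E_b) ⊕ M1.
141 ^ 107 = 230
 62 ^ 101 =  91
118 ^ 114 =   4
164 ^ 110 = 202
120 ^ 101 =  29
169 ^ 108 = 197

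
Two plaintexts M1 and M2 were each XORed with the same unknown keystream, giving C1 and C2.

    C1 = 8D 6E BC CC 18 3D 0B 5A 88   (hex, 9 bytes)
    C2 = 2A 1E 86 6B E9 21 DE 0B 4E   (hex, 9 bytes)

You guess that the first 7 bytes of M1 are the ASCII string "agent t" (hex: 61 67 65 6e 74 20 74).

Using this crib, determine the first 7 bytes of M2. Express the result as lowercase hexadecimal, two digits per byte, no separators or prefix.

c6175fc9853ca1

First, C1 ⊕ C2 = (M1 ⊕ K) ⊕ (M2 ⊕ K) = M1 ⊕ M2, so the key drops out. Then M2 = (M1 ⊕ M2) ⊕ M1 over the first 7 bytes.
byte 0: (8d XOR 2a) XOR 61 = a7 XOR 61 = c6
byte 1: (6e XOR 1e) XOR 67 = 70 XOR 67 = 17
byte 2: (bc XOR 86) XOR 65 = 3a XOR 65 = 5f
byte 3: (cc XOR 6b) XOR 6e = a7 XOR 6e = c9
byte 4: (18 XOR e9) XOR 74 = f1 XOR 74 = 85
byte 5: (3d XOR 21) XOR 20 = 1c XOR 20 = 3c
byte 6: (0b XOR de) XOR 74 = d5 XOR 74 = a1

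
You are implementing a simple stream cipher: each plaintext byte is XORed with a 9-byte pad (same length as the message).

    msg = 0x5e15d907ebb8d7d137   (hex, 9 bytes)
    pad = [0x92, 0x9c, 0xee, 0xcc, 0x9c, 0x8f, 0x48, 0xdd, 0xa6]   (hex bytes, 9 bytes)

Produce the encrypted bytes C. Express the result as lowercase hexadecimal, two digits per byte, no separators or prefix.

XOR is its own inverse, so applying the key byte-wise gives the result directly.
5e ⊕ 92 = cc
15 ⊕ 9c = 89
d9 ⊕ ee = 37
07 ⊕ cc = cb
eb ⊕ 9c = 77
b8 ⊕ 8f = 37
d7 ⊕ 48 = 9f
d1 ⊕ dd = 0c
37 ⊕ a6 = 91

cc8937cb77379f0c91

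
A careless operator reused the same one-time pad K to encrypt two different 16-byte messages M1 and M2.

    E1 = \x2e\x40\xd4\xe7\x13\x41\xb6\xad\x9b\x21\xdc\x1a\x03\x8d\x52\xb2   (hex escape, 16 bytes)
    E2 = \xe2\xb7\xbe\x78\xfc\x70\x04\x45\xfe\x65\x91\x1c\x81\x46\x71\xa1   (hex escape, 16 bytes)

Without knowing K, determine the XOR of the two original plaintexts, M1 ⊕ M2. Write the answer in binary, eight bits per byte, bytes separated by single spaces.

E1 ⊕ E2 = (M1 ⊕ K) ⊕ (M2 ⊕ K) = M1 ⊕ M2 — the shared key cancels under XOR.
byte 0: 00101110 ⊕ 11100010 = 11001100
byte 1: 01000000 ⊕ 10110111 = 11110111
byte 2: 11010100 ⊕ 10111110 = 01101010
byte 3: 11100111 ⊕ 01111000 = 10011111
byte 4: 00010011 ⊕ 11111100 = 11101111
byte 5: 01000001 ⊕ 01110000 = 00110001
byte 6: 10110110 ⊕ 00000100 = 10110010
byte 7: 10101101 ⊕ 01000101 = 11101000
byte 8: 10011011 ⊕ 11111110 = 01100101
byte 9: 00100001 ⊕ 01100101 = 01000100
byte 10: 11011100 ⊕ 10010001 = 01001101
byte 11: 00011010 ⊕ 00011100 = 00000110
byte 12: 00000011 ⊕ 10000001 = 10000010
byte 13: 10001101 ⊕ 01000110 = 11001011
byte 14: 01010010 ⊕ 01110001 = 00100011
byte 15: 10110010 ⊕ 10100001 = 00010011

11001100 11110111 01101010 10011111 11101111 00110001 10110010 11101000 01100101 01000100 01001101 00000110 10000010 11001011 00100011 00010011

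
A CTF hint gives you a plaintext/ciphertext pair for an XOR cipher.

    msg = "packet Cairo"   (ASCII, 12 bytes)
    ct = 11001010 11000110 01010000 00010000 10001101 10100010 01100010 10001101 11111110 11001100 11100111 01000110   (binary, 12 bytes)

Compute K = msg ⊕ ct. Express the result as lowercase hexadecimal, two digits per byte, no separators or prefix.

Since ct = msg ⊕ K, XORing both sides with msg gives K = msg ⊕ ct.
112 XOR 202 = 186
 97 XOR 198 = 167
 99 XOR  80 =  51
107 XOR  16 = 123
101 XOR 141 = 232
116 XOR 162 = 214
 32 XOR  98 =  66
 67 XOR 141 = 206
 97 XOR 254 = 159
105 XOR 204 = 165
114 XOR 231 = 149
111 XOR  70 =  41

baa7337be8d642ce9fa59529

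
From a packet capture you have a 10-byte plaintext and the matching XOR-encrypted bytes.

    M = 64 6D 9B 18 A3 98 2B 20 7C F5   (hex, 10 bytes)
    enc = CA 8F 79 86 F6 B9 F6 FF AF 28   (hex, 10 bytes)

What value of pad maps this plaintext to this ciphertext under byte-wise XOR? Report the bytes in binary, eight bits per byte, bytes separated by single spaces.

Since enc = M ⊕ pad, XORing both sides with M gives pad = M ⊕ enc.
01100100 ^ 11001010 = 10101110
01101101 ^ 10001111 = 11100010
10011011 ^ 01111001 = 11100010
00011000 ^ 10000110 = 10011110
10100011 ^ 11110110 = 01010101
10011000 ^ 10111001 = 00100001
00101011 ^ 11110110 = 11011101
00100000 ^ 11111111 = 11011111
01111100 ^ 10101111 = 11010011
11110101 ^ 00101000 = 11011101

10101110 11100010 11100010 10011110 01010101 00100001 11011101 11011111 11010011 11011101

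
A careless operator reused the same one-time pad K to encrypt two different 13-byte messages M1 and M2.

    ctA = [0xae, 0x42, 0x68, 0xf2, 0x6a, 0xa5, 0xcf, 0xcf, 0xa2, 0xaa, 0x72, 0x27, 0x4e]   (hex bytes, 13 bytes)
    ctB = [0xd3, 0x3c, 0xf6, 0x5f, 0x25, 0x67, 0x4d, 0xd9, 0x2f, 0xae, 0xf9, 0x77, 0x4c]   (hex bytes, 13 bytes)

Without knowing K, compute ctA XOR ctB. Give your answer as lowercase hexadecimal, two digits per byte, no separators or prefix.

7d7e9ead4fc282168d048b5002

ctA ⊕ ctB = (M1 ⊕ K) ⊕ (M2 ⊕ K) = M1 ⊕ M2 — the shared key cancels under XOR.
ae ^ d3 = 7d
42 ^ 3c = 7e
68 ^ f6 = 9e
f2 ^ 5f = ad
6a ^ 25 = 4f
a5 ^ 67 = c2
cf ^ 4d = 82
cf ^ d9 = 16
a2 ^ 2f = 8d
aa ^ ae = 04
72 ^ f9 = 8b
27 ^ 77 = 50
4e ^ 4c = 02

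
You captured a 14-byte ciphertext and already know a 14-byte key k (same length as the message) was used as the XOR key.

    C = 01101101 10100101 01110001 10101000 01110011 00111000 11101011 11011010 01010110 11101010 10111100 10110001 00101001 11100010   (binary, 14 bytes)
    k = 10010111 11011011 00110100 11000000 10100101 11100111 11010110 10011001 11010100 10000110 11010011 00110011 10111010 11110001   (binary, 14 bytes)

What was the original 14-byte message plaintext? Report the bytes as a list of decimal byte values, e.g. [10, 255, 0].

[250, 126, 69, 104, 214, 223, 61, 67, 130, 108, 111, 130, 147, 19]

byte 0: 109 XOR 151 = 250
byte 1: 165 XOR 219 = 126
byte 2: 113 XOR  52 =  69
byte 3: 168 XOR 192 = 104
byte 4: 115 XOR 165 = 214
byte 5:  56 XOR 231 = 223
byte 6: 235 XOR 214 =  61
byte 7: 218 XOR 153 =  67
byte 8:  86 XOR 212 = 130
byte 9: 234 XOR 134 = 108
byte 10: 188 XOR 211 = 111
byte 11: 177 XOR  51 = 130
byte 12:  41 XOR 186 = 147
byte 13: 226 XOR 241 =  19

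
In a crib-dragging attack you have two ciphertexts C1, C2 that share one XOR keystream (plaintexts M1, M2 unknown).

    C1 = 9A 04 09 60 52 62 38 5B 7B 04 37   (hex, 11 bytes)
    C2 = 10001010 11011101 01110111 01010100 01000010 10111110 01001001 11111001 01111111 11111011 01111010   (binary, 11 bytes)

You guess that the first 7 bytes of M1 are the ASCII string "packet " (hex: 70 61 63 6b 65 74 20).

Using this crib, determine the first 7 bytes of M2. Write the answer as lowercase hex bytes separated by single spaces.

60 b8 1d 5f 75 a8 51

First, C1 ⊕ C2 = (M1 ⊕ K) ⊕ (M2 ⊕ K) = M1 ⊕ M2, so the key drops out. Then M2 = (M1 ⊕ M2) ⊕ M1 over the first 7 bytes.
byte 0: (9a XOR 8a) XOR 70 = 10 XOR 70 = 60
byte 1: (04 XOR dd) XOR 61 = d9 XOR 61 = b8
byte 2: (09 XOR 77) XOR 63 = 7e XOR 63 = 1d
byte 3: (60 XOR 54) XOR 6b = 34 XOR 6b = 5f
byte 4: (52 XOR 42) XOR 65 = 10 XOR 65 = 75
byte 5: (62 XOR be) XOR 74 = dc XOR 74 = a8
byte 6: (38 XOR 49) XOR 20 = 71 XOR 20 = 51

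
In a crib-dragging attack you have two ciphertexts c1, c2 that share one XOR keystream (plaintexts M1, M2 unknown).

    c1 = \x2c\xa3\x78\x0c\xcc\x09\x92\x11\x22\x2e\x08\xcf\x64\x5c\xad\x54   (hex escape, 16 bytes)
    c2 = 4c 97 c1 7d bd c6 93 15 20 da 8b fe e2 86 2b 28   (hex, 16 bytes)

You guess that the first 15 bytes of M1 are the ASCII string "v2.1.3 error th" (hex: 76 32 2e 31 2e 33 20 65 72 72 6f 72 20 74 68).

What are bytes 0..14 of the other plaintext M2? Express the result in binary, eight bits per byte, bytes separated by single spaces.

First, c1 ⊕ c2 = (M1 ⊕ K) ⊕ (M2 ⊕ K) = M1 ⊕ M2, so the key drops out. Then M2 = (M1 ⊕ M2) ⊕ M1 over the first 15 bytes.
byte 0: (2c XOR 4c) XOR 76 = 60 XOR 76 = 16
byte 1: (a3 XOR 97) XOR 32 = 34 XOR 32 = 06
byte 2: (78 XOR c1) XOR 2e = b9 XOR 2e = 97
byte 3: (0c XOR 7d) XOR 31 = 71 XOR 31 = 40
byte 4: (cc XOR bd) XOR 2e = 71 XOR 2e = 5f
byte 5: (09 XOR c6) XOR 33 = cf XOR 33 = fc
byte 6: (92 XOR 93) XOR 20 = 01 XOR 20 = 21
byte 7: (11 XOR 15) XOR 65 = 04 XOR 65 = 61
byte 8: (22 XOR 20) XOR 72 = 02 XOR 72 = 70
byte 9: (2e XOR da) XOR 72 = f4 XOR 72 = 86
byte 10: (08 XOR 8b) XOR 6f = 83 XOR 6f = ec
byte 11: (cf XOR fe) XOR 72 = 31 XOR 72 = 43
byte 12: (64 XOR e2) XOR 20 = 86 XOR 20 = a6
byte 13: (5c XOR 86) XOR 74 = da XOR 74 = ae
byte 14: (ad XOR 2b) XOR 68 = 86 XOR 68 = ee

00010110 00000110 10010111 01000000 01011111 11111100 00100001 01100001 01110000 10000110 11101100 01000011 10100110 10101110 11101110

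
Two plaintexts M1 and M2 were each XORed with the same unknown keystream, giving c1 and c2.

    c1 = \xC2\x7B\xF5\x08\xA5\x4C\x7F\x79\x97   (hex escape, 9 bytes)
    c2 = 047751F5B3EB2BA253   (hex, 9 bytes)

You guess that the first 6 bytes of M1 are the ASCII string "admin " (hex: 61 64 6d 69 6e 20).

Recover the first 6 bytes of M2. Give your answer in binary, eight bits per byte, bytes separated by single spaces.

10100111 01101000 11001001 10010100 01111000 10000111

First, c1 ⊕ c2 = (M1 ⊕ K) ⊕ (M2 ⊕ K) = M1 ⊕ M2, so the key drops out. Then M2 = (M1 ⊕ M2) ⊕ M1 over the first 6 bytes.
byte 0: (c2 ⊕ 04) ⊕ 61 = c6 ⊕ 61 = a7
byte 1: (7b ⊕ 77) ⊕ 64 = 0c ⊕ 64 = 68
byte 2: (f5 ⊕ 51) ⊕ 6d = a4 ⊕ 6d = c9
byte 3: (08 ⊕ f5) ⊕ 69 = fd ⊕ 69 = 94
byte 4: (a5 ⊕ b3) ⊕ 6e = 16 ⊕ 6e = 78
byte 5: (4c ⊕ eb) ⊕ 20 = a7 ⊕ 20 = 87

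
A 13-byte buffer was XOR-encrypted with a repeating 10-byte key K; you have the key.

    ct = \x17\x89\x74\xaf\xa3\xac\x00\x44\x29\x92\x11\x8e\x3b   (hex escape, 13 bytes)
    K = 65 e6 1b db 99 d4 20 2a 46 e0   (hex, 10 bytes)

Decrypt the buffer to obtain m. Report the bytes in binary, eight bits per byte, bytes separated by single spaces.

The 10-byte key repeats, so the effective keystream is 65 e6 1b db 99 d4 20 2a 46 e0 65 e6 1b.
byte 0:  23 xor 101 = 114
byte 1: 137 xor 230 = 111
byte 2: 116 xor  27 = 111
byte 3: 175 xor 219 = 116
byte 4: 163 xor 153 =  58
byte 5: 172 xor 212 = 120
byte 6:   0 xor  32 =  32
byte 7:  68 xor  42 = 110
byte 8:  41 xor  70 = 111
byte 9: 146 xor 224 = 114
byte 10:  17 xor 101 = 116
byte 11: 142 xor 230 = 104
byte 12:  59 xor  27 =  32

01110010 01101111 01101111 01110100 00111010 01111000 00100000 01101110 01101111 01110010 01110100 01101000 00100000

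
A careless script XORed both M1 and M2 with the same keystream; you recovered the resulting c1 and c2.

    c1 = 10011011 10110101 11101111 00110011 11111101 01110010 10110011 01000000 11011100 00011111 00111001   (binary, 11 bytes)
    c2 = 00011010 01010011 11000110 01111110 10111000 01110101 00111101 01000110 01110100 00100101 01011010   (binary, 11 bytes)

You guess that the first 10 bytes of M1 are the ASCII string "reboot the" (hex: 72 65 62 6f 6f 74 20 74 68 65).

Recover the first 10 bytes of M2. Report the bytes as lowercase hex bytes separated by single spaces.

f3 83 4b 22 2a 73 ae 72 c0 5f

First, c1 ⊕ c2 = (M1 ⊕ K) ⊕ (M2 ⊕ K) = M1 ⊕ M2, so the key drops out. Then M2 = (M1 ⊕ M2) ⊕ M1 over the first 10 bytes.
byte 0: (9b ⊕ 1a) ⊕ 72 = 81 ⊕ 72 = f3
byte 1: (b5 ⊕ 53) ⊕ 65 = e6 ⊕ 65 = 83
byte 2: (ef ⊕ c6) ⊕ 62 = 29 ⊕ 62 = 4b
byte 3: (33 ⊕ 7e) ⊕ 6f = 4d ⊕ 6f = 22
byte 4: (fd ⊕ b8) ⊕ 6f = 45 ⊕ 6f = 2a
byte 5: (72 ⊕ 75) ⊕ 74 = 07 ⊕ 74 = 73
byte 6: (b3 ⊕ 3d) ⊕ 20 = 8e ⊕ 20 = ae
byte 7: (40 ⊕ 46) ⊕ 74 = 06 ⊕ 74 = 72
byte 8: (dc ⊕ 74) ⊕ 68 = a8 ⊕ 68 = c0
byte 9: (1f ⊕ 25) ⊕ 65 = 3a ⊕ 65 = 5f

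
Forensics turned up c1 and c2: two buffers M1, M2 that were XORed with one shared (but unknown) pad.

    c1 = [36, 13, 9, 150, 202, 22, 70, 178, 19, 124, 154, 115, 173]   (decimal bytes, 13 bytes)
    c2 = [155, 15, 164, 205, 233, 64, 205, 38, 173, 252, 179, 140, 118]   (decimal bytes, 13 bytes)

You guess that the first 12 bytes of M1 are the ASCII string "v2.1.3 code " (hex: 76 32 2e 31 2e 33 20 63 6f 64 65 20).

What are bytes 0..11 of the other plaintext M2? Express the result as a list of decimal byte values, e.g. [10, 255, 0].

First, c1 ⊕ c2 = (M1 ⊕ K) ⊕ (M2 ⊕ K) = M1 ⊕ M2, so the key drops out. Then M2 = (M1 ⊕ M2) ⊕ M1 over the first 12 bytes.
byte 0: (24 xor 9b) xor 76 = bf xor 76 = c9
byte 1: (0d xor 0f) xor 32 = 02 xor 32 = 30
byte 2: (09 xor a4) xor 2e = ad xor 2e = 83
byte 3: (96 xor cd) xor 31 = 5b xor 31 = 6a
byte 4: (ca xor e9) xor 2e = 23 xor 2e = 0d
byte 5: (16 xor 40) xor 33 = 56 xor 33 = 65
byte 6: (46 xor cd) xor 20 = 8b xor 20 = ab
byte 7: (b2 xor 26) xor 63 = 94 xor 63 = f7
byte 8: (13 xor ad) xor 6f = be xor 6f = d1
byte 9: (7c xor fc) xor 64 = 80 xor 64 = e4
byte 10: (9a xor b3) xor 65 = 29 xor 65 = 4c
byte 11: (73 xor 8c) xor 20 = ff xor 20 = df

[201, 48, 131, 106, 13, 101, 171, 247, 209, 228, 76, 223]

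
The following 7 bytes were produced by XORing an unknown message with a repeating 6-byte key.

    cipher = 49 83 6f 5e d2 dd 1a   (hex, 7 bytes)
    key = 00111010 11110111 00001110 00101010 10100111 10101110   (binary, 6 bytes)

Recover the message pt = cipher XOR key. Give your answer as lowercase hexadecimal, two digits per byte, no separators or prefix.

The 6-byte key repeats, so the effective keystream is 3a f7 0e 2a a7 ae 3a.
byte 0: 49 ⊕ 3a = 73
byte 1: 83 ⊕ f7 = 74
byte 2: 6f ⊕ 0e = 61
byte 3: 5e ⊕ 2a = 74
byte 4: d2 ⊕ a7 = 75
byte 5: dd ⊕ ae = 73
byte 6: 1a ⊕ 3a = 20

73746174757320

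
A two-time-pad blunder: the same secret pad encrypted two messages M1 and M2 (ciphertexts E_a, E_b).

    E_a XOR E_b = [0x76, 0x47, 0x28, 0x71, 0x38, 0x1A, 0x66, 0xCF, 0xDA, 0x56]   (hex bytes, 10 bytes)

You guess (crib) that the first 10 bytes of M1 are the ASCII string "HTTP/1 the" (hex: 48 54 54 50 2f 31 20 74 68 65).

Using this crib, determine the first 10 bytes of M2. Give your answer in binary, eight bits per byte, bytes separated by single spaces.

Since E_a ⊕ E_b = M1 ⊕ M2, XORing with the guessed M1 bytes yields the corresponding M2 bytes: M2 = (E_a ⊕ E_b) ⊕ M1.
118 ^  72 =  62
 71 ^  84 =  19
 40 ^  84 = 124
113 ^  80 =  33
 56 ^  47 =  23
 26 ^  49 =  43
102 ^  32 =  70
207 ^ 116 = 187
218 ^ 104 = 178
 86 ^ 101 =  51

00111110 00010011 01111100 00100001 00010111 00101011 01000110 10111011 10110010 00110011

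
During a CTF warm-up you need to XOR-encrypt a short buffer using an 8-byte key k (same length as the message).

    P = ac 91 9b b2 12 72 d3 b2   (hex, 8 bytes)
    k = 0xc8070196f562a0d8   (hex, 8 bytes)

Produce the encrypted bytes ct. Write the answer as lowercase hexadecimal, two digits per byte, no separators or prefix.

172 ⊕ 200 = 100
145 ⊕   7 = 150
155 ⊕   1 = 154
178 ⊕ 150 =  36
 18 ⊕ 245 = 231
114 ⊕  98 =  16
211 ⊕ 160 = 115
178 ⊕ 216 = 106

64969a24e710736a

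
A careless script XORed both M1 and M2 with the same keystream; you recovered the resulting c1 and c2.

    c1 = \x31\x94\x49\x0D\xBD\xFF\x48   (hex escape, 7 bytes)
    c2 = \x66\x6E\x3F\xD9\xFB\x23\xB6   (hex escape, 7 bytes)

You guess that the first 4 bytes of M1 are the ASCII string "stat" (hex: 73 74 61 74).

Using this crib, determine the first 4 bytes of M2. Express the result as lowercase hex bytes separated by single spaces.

24 8e 17 a0

First, c1 ⊕ c2 = (M1 ⊕ K) ⊕ (M2 ⊕ K) = M1 ⊕ M2, so the key drops out. Then M2 = (M1 ⊕ M2) ⊕ M1 over the first 4 bytes.
byte 0: (31 ⊕ 66) ⊕ 73 = 57 ⊕ 73 = 24
byte 1: (94 ⊕ 6e) ⊕ 74 = fa ⊕ 74 = 8e
byte 2: (49 ⊕ 3f) ⊕ 61 = 76 ⊕ 61 = 17
byte 3: (0d ⊕ d9) ⊕ 74 = d4 ⊕ 74 = a0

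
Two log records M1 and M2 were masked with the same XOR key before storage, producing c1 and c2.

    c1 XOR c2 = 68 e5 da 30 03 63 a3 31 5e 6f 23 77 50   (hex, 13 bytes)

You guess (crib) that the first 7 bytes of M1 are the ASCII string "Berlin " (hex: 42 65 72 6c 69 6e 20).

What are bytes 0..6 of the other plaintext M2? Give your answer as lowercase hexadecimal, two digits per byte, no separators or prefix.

Since c1 ⊕ c2 = M1 ⊕ M2, XORing with the guessed M1 bytes yields the corresponding M2 bytes: M2 = (c1 ⊕ c2) ⊕ M1.
01101000 ^ 01000010 = 00101010
11100101 ^ 01100101 = 10000000
11011010 ^ 01110010 = 10101000
00110000 ^ 01101100 = 01011100
00000011 ^ 01101001 = 01101010
01100011 ^ 01101110 = 00001101
10100011 ^ 00100000 = 10000011

2a80a85c6a0d83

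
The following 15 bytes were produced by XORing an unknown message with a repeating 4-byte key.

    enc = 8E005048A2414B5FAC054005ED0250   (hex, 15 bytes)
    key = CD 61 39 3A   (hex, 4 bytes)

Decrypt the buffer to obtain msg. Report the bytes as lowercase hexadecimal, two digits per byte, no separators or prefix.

The 4-byte key repeats, so the effective keystream is cd 61 39 3a cd 61 39 3a cd 61 39 3a cd 61 39.
byte 0: 8e xor cd = 43
byte 1: 00 xor 61 = 61
byte 2: 50 xor 39 = 69
byte 3: 48 xor 3a = 72
byte 4: a2 xor cd = 6f
byte 5: 41 xor 61 = 20
byte 6: 4b xor 39 = 72
byte 7: 5f xor 3a = 65
byte 8: ac xor cd = 61
byte 9: 05 xor 61 = 64
byte 10: 40 xor 39 = 79
byte 11: 05 xor 3a = 3f
byte 12: ed xor cd = 20
byte 13: 02 xor 61 = 63
byte 14: 50 xor 39 = 69

436169726f2072656164793f206369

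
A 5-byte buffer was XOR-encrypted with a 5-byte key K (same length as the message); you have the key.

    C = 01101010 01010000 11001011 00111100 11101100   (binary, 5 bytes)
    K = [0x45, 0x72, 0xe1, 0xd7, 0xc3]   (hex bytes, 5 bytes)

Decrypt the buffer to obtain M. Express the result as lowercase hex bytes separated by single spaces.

2f 22 2a eb 2f

XOR is its own inverse, so applying the key byte-wise gives the result directly.
6a ⊕ 45 = 2f
50 ⊕ 72 = 22
cb ⊕ e1 = 2a
3c ⊕ d7 = eb
ec ⊕ c3 = 2f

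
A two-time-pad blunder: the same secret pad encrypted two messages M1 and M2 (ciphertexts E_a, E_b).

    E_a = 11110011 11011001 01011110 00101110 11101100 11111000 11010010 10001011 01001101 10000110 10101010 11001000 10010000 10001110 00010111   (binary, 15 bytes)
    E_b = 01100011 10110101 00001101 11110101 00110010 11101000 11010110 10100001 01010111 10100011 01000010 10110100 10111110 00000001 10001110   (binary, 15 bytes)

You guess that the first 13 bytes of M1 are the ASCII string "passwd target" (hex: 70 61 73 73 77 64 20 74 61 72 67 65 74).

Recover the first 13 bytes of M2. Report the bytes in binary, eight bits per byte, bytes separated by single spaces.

11100000 00001101 00100000 10101000 10101001 01110100 00100100 01011110 01111011 01010111 10001111 00011001 01011010

First, E_a ⊕ E_b = (M1 ⊕ K) ⊕ (M2 ⊕ K) = M1 ⊕ M2, so the key drops out. Then M2 = (M1 ⊕ M2) ⊕ M1 over the first 13 bytes.
byte 0: (f3 ⊕ 63) ⊕ 70 = 90 ⊕ 70 = e0
byte 1: (d9 ⊕ b5) ⊕ 61 = 6c ⊕ 61 = 0d
byte 2: (5e ⊕ 0d) ⊕ 73 = 53 ⊕ 73 = 20
byte 3: (2e ⊕ f5) ⊕ 73 = db ⊕ 73 = a8
byte 4: (ec ⊕ 32) ⊕ 77 = de ⊕ 77 = a9
byte 5: (f8 ⊕ e8) ⊕ 64 = 10 ⊕ 64 = 74
byte 6: (d2 ⊕ d6) ⊕ 20 = 04 ⊕ 20 = 24
byte 7: (8b ⊕ a1) ⊕ 74 = 2a ⊕ 74 = 5e
byte 8: (4d ⊕ 57) ⊕ 61 = 1a ⊕ 61 = 7b
byte 9: (86 ⊕ a3) ⊕ 72 = 25 ⊕ 72 = 57
byte 10: (aa ⊕ 42) ⊕ 67 = e8 ⊕ 67 = 8f
byte 11: (c8 ⊕ b4) ⊕ 65 = 7c ⊕ 65 = 19
byte 12: (90 ⊕ be) ⊕ 74 = 2e ⊕ 74 = 5a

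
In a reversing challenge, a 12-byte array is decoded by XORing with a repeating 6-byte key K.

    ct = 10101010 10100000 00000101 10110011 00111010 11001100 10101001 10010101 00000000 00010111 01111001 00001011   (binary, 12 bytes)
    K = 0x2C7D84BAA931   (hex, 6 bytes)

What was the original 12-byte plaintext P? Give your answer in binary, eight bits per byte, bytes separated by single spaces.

The 6-byte key repeats, so the effective keystream is 2c 7d 84 ba a9 31 2c 7d 84 ba a9 31.
byte 0: aa ⊕ 2c = 86
byte 1: a0 ⊕ 7d = dd
byte 2: 05 ⊕ 84 = 81
byte 3: b3 ⊕ ba = 09
byte 4: 3a ⊕ a9 = 93
byte 5: cc ⊕ 31 = fd
byte 6: a9 ⊕ 2c = 85
byte 7: 95 ⊕ 7d = e8
byte 8: 00 ⊕ 84 = 84
byte 9: 17 ⊕ ba = ad
byte 10: 79 ⊕ a9 = d0
byte 11: 0b ⊕ 31 = 3a

10000110 11011101 10000001 00001001 10010011 11111101 10000101 11101000 10000100 10101101 11010000 00111010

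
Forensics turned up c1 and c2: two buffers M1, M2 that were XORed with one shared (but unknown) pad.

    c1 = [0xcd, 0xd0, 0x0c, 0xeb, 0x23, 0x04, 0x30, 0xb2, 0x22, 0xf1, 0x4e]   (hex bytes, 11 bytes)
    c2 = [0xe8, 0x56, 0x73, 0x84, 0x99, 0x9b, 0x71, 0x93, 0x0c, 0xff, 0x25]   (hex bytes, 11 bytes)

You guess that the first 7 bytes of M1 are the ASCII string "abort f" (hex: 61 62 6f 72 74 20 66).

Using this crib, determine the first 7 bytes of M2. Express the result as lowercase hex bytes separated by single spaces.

44 e4 10 1d ce bf 27

First, c1 ⊕ c2 = (M1 ⊕ K) ⊕ (M2 ⊕ K) = M1 ⊕ M2, so the key drops out. Then M2 = (M1 ⊕ M2) ⊕ M1 over the first 7 bytes.
byte 0: (cd XOR e8) XOR 61 = 25 XOR 61 = 44
byte 1: (d0 XOR 56) XOR 62 = 86 XOR 62 = e4
byte 2: (0c XOR 73) XOR 6f = 7f XOR 6f = 10
byte 3: (eb XOR 84) XOR 72 = 6f XOR 72 = 1d
byte 4: (23 XOR 99) XOR 74 = ba XOR 74 = ce
byte 5: (04 XOR 9b) XOR 20 = 9f XOR 20 = bf
byte 6: (30 XOR 71) XOR 66 = 41 XOR 66 = 27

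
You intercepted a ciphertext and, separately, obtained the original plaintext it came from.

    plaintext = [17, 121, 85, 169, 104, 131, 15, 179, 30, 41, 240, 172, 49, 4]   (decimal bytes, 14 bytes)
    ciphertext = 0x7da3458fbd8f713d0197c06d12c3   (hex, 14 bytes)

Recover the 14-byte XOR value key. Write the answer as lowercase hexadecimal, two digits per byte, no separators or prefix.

Since ciphertext = plaintext ⊕ key, XORing both sides with plaintext gives key = plaintext ⊕ ciphertext.
11 ^ 7d = 6c
79 ^ a3 = da
55 ^ 45 = 10
a9 ^ 8f = 26
68 ^ bd = d5
83 ^ 8f = 0c
0f ^ 71 = 7e
b3 ^ 3d = 8e
1e ^ 01 = 1f
29 ^ 97 = be
f0 ^ c0 = 30
ac ^ 6d = c1
31 ^ 12 = 23
04 ^ c3 = c7

6cda1026d50c7e8e1fbe30c123c7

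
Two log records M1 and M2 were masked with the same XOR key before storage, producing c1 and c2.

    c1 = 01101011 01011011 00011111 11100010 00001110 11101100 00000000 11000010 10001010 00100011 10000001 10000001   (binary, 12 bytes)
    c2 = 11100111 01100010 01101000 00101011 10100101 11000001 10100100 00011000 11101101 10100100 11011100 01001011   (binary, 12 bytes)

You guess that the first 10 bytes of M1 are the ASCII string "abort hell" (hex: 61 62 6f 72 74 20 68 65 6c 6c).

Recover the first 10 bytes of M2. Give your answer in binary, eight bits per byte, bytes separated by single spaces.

First, c1 ⊕ c2 = (M1 ⊕ K) ⊕ (M2 ⊕ K) = M1 ⊕ M2, so the key drops out. Then M2 = (M1 ⊕ M2) ⊕ M1 over the first 10 bytes.
byte 0: (6b ⊕ e7) ⊕ 61 = 8c ⊕ 61 = ed
byte 1: (5b ⊕ 62) ⊕ 62 = 39 ⊕ 62 = 5b
byte 2: (1f ⊕ 68) ⊕ 6f = 77 ⊕ 6f = 18
byte 3: (e2 ⊕ 2b) ⊕ 72 = c9 ⊕ 72 = bb
byte 4: (0e ⊕ a5) ⊕ 74 = ab ⊕ 74 = df
byte 5: (ec ⊕ c1) ⊕ 20 = 2d ⊕ 20 = 0d
byte 6: (00 ⊕ a4) ⊕ 68 = a4 ⊕ 68 = cc
byte 7: (c2 ⊕ 18) ⊕ 65 = da ⊕ 65 = bf
byte 8: (8a ⊕ ed) ⊕ 6c = 67 ⊕ 6c = 0b
byte 9: (23 ⊕ a4) ⊕ 6c = 87 ⊕ 6c = eb

11101101 01011011 00011000 10111011 11011111 00001101 11001100 10111111 00001011 11101011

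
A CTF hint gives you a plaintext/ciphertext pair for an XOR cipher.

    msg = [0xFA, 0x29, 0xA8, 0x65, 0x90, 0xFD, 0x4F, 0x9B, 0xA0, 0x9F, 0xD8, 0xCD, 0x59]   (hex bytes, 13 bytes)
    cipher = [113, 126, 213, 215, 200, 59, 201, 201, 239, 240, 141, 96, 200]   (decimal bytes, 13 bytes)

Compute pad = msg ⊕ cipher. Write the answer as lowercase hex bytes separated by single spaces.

8b 57 7d b2 58 c6 86 52 4f 6f 55 ad 91

Since cipher = msg ⊕ pad, XORing both sides with msg gives pad = msg ⊕ cipher.
byte 0: fa ^ 71 = 8b
byte 1: 29 ^ 7e = 57
byte 2: a8 ^ d5 = 7d
byte 3: 65 ^ d7 = b2
byte 4: 90 ^ c8 = 58
byte 5: fd ^ 3b = c6
byte 6: 4f ^ c9 = 86
byte 7: 9b ^ c9 = 52
byte 8: a0 ^ ef = 4f
byte 9: 9f ^ f0 = 6f
byte 10: d8 ^ 8d = 55
byte 11: cd ^ 60 = ad
byte 12: 59 ^ c8 = 91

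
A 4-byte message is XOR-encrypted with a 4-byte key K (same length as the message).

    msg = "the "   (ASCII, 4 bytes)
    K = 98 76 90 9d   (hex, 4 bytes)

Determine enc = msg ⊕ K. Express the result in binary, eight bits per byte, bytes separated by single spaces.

11101100 00011110 11110101 10111101

XOR is its own inverse, so applying the key byte-wise gives the result directly.
byte 0: 01110100 ⊕ 10011000 = 11101100
byte 1: 01101000 ⊕ 01110110 = 00011110
byte 2: 01100101 ⊕ 10010000 = 11110101
byte 3: 00100000 ⊕ 10011101 = 10111101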